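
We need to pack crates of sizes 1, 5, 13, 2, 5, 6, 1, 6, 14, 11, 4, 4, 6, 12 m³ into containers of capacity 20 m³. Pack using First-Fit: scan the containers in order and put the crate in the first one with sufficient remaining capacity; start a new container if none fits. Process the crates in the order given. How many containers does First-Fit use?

5 containers

1 m³ → container 1 (remaining 19 m³)
5 m³ → container 1 (remaining 14 m³)
13 m³ → container 1 (remaining 1 m³)
2 m³ → container 2 (remaining 18 m³)
5 m³ → container 2 (remaining 13 m³)
6 m³ → container 2 (remaining 7 m³)
1 m³ → container 1 (remaining 0 m³)
6 m³ → container 2 (remaining 1 m³)
14 m³ → container 3 (remaining 6 m³)
11 m³ → container 4 (remaining 9 m³)
4 m³ → container 3 (remaining 2 m³)
4 m³ → container 4 (remaining 5 m³)
6 m³ → container 5 (remaining 14 m³)
12 m³ → container 5 (remaining 2 m³)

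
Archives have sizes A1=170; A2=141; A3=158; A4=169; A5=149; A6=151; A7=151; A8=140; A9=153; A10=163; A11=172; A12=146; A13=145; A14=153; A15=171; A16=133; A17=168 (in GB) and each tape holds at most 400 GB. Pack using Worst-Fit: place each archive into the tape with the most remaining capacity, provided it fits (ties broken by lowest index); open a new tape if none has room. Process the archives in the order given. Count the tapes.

9

tape 1: place A1 (170 GB), 230 GB left
tape 1: place A2 (141 GB), 89 GB left
tape 2: place A3 (158 GB), 242 GB left
tape 2: place A4 (169 GB), 73 GB left
tape 3: place A5 (149 GB), 251 GB left
tape 3: place A6 (151 GB), 100 GB left
tape 4: place A7 (151 GB), 249 GB left
tape 4: place A8 (140 GB), 109 GB left
tape 5: place A9 (153 GB), 247 GB left
tape 5: place A10 (163 GB), 84 GB left
tape 6: place A11 (172 GB), 228 GB left
tape 6: place A12 (146 GB), 82 GB left
tape 7: place A13 (145 GB), 255 GB left
tape 7: place A14 (153 GB), 102 GB left
tape 8: place A15 (171 GB), 229 GB left
tape 8: place A16 (133 GB), 96 GB left
tape 9: place A17 (168 GB), 232 GB left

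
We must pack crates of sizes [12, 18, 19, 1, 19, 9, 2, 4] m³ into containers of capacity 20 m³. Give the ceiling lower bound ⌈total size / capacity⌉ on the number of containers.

5 containers

Total size = 12 + 18 + 19 + 1 + 19 + 9 + 2 + 4 = 84 m³.
⌈84 / 20⌉ = 5.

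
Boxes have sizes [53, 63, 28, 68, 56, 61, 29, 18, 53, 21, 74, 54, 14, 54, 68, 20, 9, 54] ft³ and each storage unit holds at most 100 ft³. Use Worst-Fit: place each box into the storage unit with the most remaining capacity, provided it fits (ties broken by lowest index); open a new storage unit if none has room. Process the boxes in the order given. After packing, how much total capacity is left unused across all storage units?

Put 53 ft³ in storage unit 1; 47 ft³ remain.
Put 63 ft³ in storage unit 2; 37 ft³ remain.
Put 28 ft³ in storage unit 1; 19 ft³ remain.
Put 68 ft³ in storage unit 3; 32 ft³ remain.
Put 56 ft³ in storage unit 4; 44 ft³ remain.
Put 61 ft³ in storage unit 5; 39 ft³ remain.
Put 29 ft³ in storage unit 4; 15 ft³ remain.
Put 18 ft³ in storage unit 5; 21 ft³ remain.
Put 53 ft³ in storage unit 6; 47 ft³ remain.
Put 21 ft³ in storage unit 6; 26 ft³ remain.
Put 74 ft³ in storage unit 7; 26 ft³ remain.
Put 54 ft³ in storage unit 8; 46 ft³ remain.
Put 14 ft³ in storage unit 8; 32 ft³ remain.
Put 54 ft³ in storage unit 9; 46 ft³ remain.
Put 68 ft³ in storage unit 10; 32 ft³ remain.
Put 20 ft³ in storage unit 9; 26 ft³ remain.
Put 9 ft³ in storage unit 2; 28 ft³ remain.
Put 54 ft³ in storage unit 11; 46 ft³ remain.
11 storage units × 100 ft³ = 1100 ft³; used 797 ft³; unused 303 ft³.

303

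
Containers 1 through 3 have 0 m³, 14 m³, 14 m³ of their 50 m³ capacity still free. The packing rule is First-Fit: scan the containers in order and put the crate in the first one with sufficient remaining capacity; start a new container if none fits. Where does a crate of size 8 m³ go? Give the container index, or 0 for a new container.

Containers with room: container 2 (14 m³), container 3 (14 m³).
The first with room is container 2.

2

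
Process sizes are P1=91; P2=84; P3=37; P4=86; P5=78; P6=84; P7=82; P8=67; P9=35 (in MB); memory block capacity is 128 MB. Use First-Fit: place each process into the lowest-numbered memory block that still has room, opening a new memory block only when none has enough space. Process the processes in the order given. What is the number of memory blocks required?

memory block 1: place P1 (91 MB), 37 MB left
memory block 2: place P2 (84 MB), 44 MB left
memory block 1: place P3 (37 MB), 0 MB left
memory block 3: place P4 (86 MB), 42 MB left
memory block 4: place P5 (78 MB), 50 MB left
memory block 5: place P6 (84 MB), 44 MB left
memory block 6: place P7 (82 MB), 46 MB left
memory block 7: place P8 (67 MB), 61 MB left
memory block 2: place P9 (35 MB), 9 MB left

7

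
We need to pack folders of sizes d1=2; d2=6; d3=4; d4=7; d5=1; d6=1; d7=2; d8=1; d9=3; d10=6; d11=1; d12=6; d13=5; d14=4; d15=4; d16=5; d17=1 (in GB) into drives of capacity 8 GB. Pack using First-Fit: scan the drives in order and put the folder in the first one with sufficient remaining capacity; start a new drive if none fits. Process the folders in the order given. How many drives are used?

drive 1: place d1 (2 GB), 6 GB left
drive 1: place d2 (6 GB), 0 GB left
drive 2: place d3 (4 GB), 4 GB left
drive 3: place d4 (7 GB), 1 GB left
drive 2: place d5 (1 GB), 3 GB left
drive 2: place d6 (1 GB), 2 GB left
drive 2: place d7 (2 GB), 0 GB left
drive 3: place d8 (1 GB), 0 GB left
drive 4: place d9 (3 GB), 5 GB left
drive 5: place d10 (6 GB), 2 GB left
drive 4: place d11 (1 GB), 4 GB left
drive 6: place d12 (6 GB), 2 GB left
drive 7: place d13 (5 GB), 3 GB left
drive 4: place d14 (4 GB), 0 GB left
drive 8: place d15 (4 GB), 4 GB left
drive 9: place d16 (5 GB), 3 GB left
drive 5: place d17 (1 GB), 1 GB left

9 drives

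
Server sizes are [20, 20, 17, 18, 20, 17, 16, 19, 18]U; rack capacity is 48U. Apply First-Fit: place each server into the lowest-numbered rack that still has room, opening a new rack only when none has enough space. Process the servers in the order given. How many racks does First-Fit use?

5

rack 1: place 20U, 28U left
rack 1: place 20U, 8U left
rack 2: place 17U, 31U left
rack 2: place 18U, 13U left
rack 3: place 20U, 28U left
rack 3: place 17U, 11U left
rack 4: place 16U, 32U left
rack 4: place 19U, 13U left
rack 5: place 18U, 30U left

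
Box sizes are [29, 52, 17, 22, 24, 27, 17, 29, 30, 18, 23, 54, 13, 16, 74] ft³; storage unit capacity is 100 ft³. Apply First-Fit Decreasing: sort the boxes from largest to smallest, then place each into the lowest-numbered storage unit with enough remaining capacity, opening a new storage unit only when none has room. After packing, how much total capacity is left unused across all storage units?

55

Sorted descending: 74, 54, 52, 30, 29, 29, 27, 24, 23, 22, 18, 17, 17, 16, 13.
storage unit 1: place 74 ft³, 26 ft³ left
storage unit 2: place 54 ft³, 46 ft³ left
storage unit 3: place 52 ft³, 48 ft³ left
storage unit 2: place 30 ft³, 16 ft³ left
storage unit 3: place 29 ft³, 19 ft³ left
storage unit 4: place 29 ft³, 71 ft³ left
storage unit 4: place 27 ft³, 44 ft³ left
storage unit 1: place 24 ft³, 2 ft³ left
storage unit 4: place 23 ft³, 21 ft³ left
storage unit 5: place 22 ft³, 78 ft³ left
storage unit 3: place 18 ft³, 1 ft³ left
storage unit 4: place 17 ft³, 4 ft³ left
storage unit 5: place 17 ft³, 61 ft³ left
storage unit 2: place 16 ft³, 0 ft³ left
storage unit 5: place 13 ft³, 48 ft³ left
5 storage units × 100 ft³ = 500 ft³; used 445 ft³; unused 55 ft³.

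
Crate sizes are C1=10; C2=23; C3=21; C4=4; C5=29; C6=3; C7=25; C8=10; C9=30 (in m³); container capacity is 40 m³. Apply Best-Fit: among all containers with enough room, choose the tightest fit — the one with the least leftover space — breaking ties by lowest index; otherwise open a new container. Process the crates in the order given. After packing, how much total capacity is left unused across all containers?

45

Put C1 (10 m³) in container 1; 30 m³ remain.
Put C2 (23 m³) in container 1; 7 m³ remain.
Put C3 (21 m³) in container 2; 19 m³ remain.
Put C4 (4 m³) in container 1; 3 m³ remain.
Put C5 (29 m³) in container 3; 11 m³ remain.
Put C6 (3 m³) in container 1; 0 m³ remain.
Put C7 (25 m³) in container 4; 15 m³ remain.
Put C8 (10 m³) in container 3; 1 m³ remain.
Put C9 (30 m³) in container 5; 10 m³ remain.
5 containers × 40 m³ = 200 m³; used 155 m³; unused 45 m³.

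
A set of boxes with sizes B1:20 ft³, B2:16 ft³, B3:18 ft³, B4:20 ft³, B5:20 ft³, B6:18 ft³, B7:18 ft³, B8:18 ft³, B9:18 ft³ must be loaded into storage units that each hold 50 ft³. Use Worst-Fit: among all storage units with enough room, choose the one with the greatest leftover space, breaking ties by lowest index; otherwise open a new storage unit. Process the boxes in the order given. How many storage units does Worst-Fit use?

5

Put B1 (20 ft³) in storage unit 1; 30 ft³ remain.
Put B2 (16 ft³) in storage unit 1; 14 ft³ remain.
Put B3 (18 ft³) in storage unit 2; 32 ft³ remain.
Put B4 (20 ft³) in storage unit 2; 12 ft³ remain.
Put B5 (20 ft³) in storage unit 3; 30 ft³ remain.
Put B6 (18 ft³) in storage unit 3; 12 ft³ remain.
Put B7 (18 ft³) in storage unit 4; 32 ft³ remain.
Put B8 (18 ft³) in storage unit 4; 14 ft³ remain.
Put B9 (18 ft³) in storage unit 5; 32 ft³ remain.
Final storage units: [20,16] [18,20] [20,18] [18,18] [18].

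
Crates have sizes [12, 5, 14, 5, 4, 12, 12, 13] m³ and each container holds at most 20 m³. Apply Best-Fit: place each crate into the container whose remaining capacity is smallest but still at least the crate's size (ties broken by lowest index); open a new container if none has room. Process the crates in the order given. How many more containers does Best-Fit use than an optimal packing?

Best-Fit: [12,5] [14,5] [4,12] [12] [13] → 5 containers.
5 crates exceed 10 m³ (half the capacity), and no two of those can share a container, so at least 5 containers are needed.
So 5 is already optimal.

0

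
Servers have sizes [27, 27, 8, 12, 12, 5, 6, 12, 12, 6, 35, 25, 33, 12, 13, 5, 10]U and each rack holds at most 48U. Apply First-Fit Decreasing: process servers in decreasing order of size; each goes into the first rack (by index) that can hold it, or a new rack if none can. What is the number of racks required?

6 racks

Sorted descending: 35, 33, 27, 27, 25, 13, 12, 12, 12, 12, 12, 10, 8, 6, 6, 5, 5.
Put 35U in rack 1; 13U remain.
Put 33U in rack 2; 15U remain.
Put 27U in rack 3; 21U remain.
Put 27U in rack 4; 21U remain.
Put 25U in rack 5; 23U remain.
Put 13U in rack 1; 0U remain.
Put 12U in rack 2; 3U remain.
Put 12U in rack 3; 9U remain.
Put 12U in rack 4; 9U remain.
Put 12U in rack 5; 11U remain.
Put 12U in rack 6; 36U remain.
Put 10U in rack 5; 1U remain.
Put 8U in rack 3; 1U remain.
Put 6U in rack 4; 3U remain.
Put 6U in rack 6; 30U remain.
Put 5U in rack 6; 25U remain.
Put 5U in rack 6; 20U remain.
Final racks: [35,13] [33,12] [27,12,8] [27,12,6] [25,12,10] [12,6,5,5].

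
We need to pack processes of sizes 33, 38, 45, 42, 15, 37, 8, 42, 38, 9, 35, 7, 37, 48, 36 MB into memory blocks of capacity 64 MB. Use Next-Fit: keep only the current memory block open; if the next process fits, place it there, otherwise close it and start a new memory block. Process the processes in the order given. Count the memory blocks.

Put 33 MB in memory block 1; 31 MB remain.
Put 38 MB in memory block 2; 26 MB remain.
Put 45 MB in memory block 3; 19 MB remain.
Put 42 MB in memory block 4; 22 MB remain.
Put 15 MB in memory block 4; 7 MB remain.
Put 37 MB in memory block 5; 27 MB remain.
Put 8 MB in memory block 5; 19 MB remain.
Put 42 MB in memory block 6; 22 MB remain.
Put 38 MB in memory block 7; 26 MB remain.
Put 9 MB in memory block 7; 17 MB remain.
Put 35 MB in memory block 8; 29 MB remain.
Put 7 MB in memory block 8; 22 MB remain.
Put 37 MB in memory block 9; 27 MB remain.
Put 48 MB in memory block 10; 16 MB remain.
Put 36 MB in memory block 11; 28 MB remain.

11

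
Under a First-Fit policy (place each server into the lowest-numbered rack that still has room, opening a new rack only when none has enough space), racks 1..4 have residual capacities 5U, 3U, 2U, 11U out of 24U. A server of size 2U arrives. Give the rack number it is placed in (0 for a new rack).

1

Racks with room: rack 1 (5U), rack 2 (3U), rack 3 (2U), rack 4 (11U).
The first with room is rack 1.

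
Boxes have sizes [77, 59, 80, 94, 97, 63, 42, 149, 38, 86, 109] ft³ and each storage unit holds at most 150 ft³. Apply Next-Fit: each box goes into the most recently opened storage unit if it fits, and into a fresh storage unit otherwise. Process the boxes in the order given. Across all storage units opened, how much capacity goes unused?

storage unit 1: place 77 ft³, 73 ft³ left
storage unit 1: place 59 ft³, 14 ft³ left
storage unit 2: place 80 ft³, 70 ft³ left
storage unit 3: place 94 ft³, 56 ft³ left
storage unit 4: place 97 ft³, 53 ft³ left
storage unit 5: place 63 ft³, 87 ft³ left
storage unit 5: place 42 ft³, 45 ft³ left
storage unit 6: place 149 ft³, 1 ft³ left
storage unit 7: place 38 ft³, 112 ft³ left
storage unit 7: place 86 ft³, 26 ft³ left
storage unit 8: place 109 ft³, 41 ft³ left
8 storage units × 150 ft³ = 1200 ft³; used 894 ft³; unused 306 ft³.

306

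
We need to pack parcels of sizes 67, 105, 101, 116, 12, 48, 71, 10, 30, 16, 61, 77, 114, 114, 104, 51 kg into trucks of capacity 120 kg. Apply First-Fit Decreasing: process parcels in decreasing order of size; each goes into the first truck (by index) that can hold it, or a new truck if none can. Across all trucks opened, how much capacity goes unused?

Sorted descending: 116, 114, 114, 105, 104, 101, 77, 71, 67, 61, 51, 48, 30, 16, 12, 10.
116 kg → truck 1 (remaining 4 kg)
114 kg → truck 2 (remaining 6 kg)
114 kg → truck 3 (remaining 6 kg)
105 kg → truck 4 (remaining 15 kg)
104 kg → truck 5 (remaining 16 kg)
101 kg → truck 6 (remaining 19 kg)
77 kg → truck 7 (remaining 43 kg)
71 kg → truck 8 (remaining 49 kg)
67 kg → truck 9 (remaining 53 kg)
61 kg → truck 10 (remaining 59 kg)
51 kg → truck 9 (remaining 2 kg)
48 kg → truck 8 (remaining 1 kg)
30 kg → truck 7 (remaining 13 kg)
16 kg → truck 5 (remaining 0 kg)
12 kg → truck 4 (remaining 3 kg)
10 kg → truck 6 (remaining 9 kg)
10 trucks × 120 kg = 1200 kg; used 1097 kg; unused 103 kg.

103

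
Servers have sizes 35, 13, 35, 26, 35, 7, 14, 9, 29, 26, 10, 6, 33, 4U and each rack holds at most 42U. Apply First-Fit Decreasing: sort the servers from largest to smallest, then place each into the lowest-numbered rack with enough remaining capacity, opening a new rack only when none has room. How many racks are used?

7

Sorted descending: 35, 35, 35, 33, 29, 26, 26, 14, 13, 10, 9, 7, 6, 4.
35U → rack 1 (remaining 7U)
35U → rack 2 (remaining 7U)
35U → rack 3 (remaining 7U)
33U → rack 4 (remaining 9U)
29U → rack 5 (remaining 13U)
26U → rack 6 (remaining 16U)
26U → rack 7 (remaining 16U)
14U → rack 6 (remaining 2U)
13U → rack 5 (remaining 0U)
10U → rack 7 (remaining 6U)
9U → rack 4 (remaining 0U)
7U → rack 1 (remaining 0U)
6U → rack 2 (remaining 1U)
4U → rack 3 (remaining 3U)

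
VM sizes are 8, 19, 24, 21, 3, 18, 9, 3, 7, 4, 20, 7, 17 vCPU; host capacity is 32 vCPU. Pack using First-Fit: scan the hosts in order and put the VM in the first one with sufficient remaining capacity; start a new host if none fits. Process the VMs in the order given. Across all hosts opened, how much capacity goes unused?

32

Put 8 vCPU in host 1; 24 vCPU remain.
Put 19 vCPU in host 1; 5 vCPU remain.
Put 24 vCPU in host 2; 8 vCPU remain.
Put 21 vCPU in host 3; 11 vCPU remain.
Put 3 vCPU in host 1; 2 vCPU remain.
Put 18 vCPU in host 4; 14 vCPU remain.
Put 9 vCPU in host 3; 2 vCPU remain.
Put 3 vCPU in host 2; 5 vCPU remain.
Put 7 vCPU in host 4; 7 vCPU remain.
Put 4 vCPU in host 2; 1 vCPU remain.
Put 20 vCPU in host 5; 12 vCPU remain.
Put 7 vCPU in host 4; 0 vCPU remain.
Put 17 vCPU in host 6; 15 vCPU remain.
6 hosts × 32 vCPU = 192 vCPU; used 160 vCPU; unused 32 vCPU.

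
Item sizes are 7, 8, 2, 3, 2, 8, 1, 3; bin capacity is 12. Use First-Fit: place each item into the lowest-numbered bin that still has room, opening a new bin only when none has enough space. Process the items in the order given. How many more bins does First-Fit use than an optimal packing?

First-Fit: [7,2,3] [8,2,1] [8,3] → 3 bins.
Total size 34; any packing needs at least ⌈34/12⌉ = 3 bins.
So 3 is already optimal.

0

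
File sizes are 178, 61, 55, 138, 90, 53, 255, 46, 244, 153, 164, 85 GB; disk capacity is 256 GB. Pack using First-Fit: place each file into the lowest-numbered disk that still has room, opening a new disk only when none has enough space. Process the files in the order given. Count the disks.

7 disks

Put 178 GB in disk 1; 78 GB remain.
Put 61 GB in disk 1; 17 GB remain.
Put 55 GB in disk 2; 201 GB remain.
Put 138 GB in disk 2; 63 GB remain.
Put 90 GB in disk 3; 166 GB remain.
Put 53 GB in disk 2; 10 GB remain.
Put 255 GB in disk 4; 1 GB remain.
Put 46 GB in disk 3; 120 GB remain.
Put 244 GB in disk 5; 12 GB remain.
Put 153 GB in disk 6; 103 GB remain.
Put 164 GB in disk 7; 92 GB remain.
Put 85 GB in disk 3; 35 GB remain.
Final disks: [178,61] [55,138,53] [90,46,85] [255] [244] [153] [164].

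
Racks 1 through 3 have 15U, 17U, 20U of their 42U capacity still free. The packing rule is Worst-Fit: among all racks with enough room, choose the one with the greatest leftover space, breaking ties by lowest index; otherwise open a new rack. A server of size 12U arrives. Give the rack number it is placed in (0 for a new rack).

Racks with room: rack 1 (15U), rack 2 (17U), rack 3 (20U).
Most room is rack 3 with 20U free.

3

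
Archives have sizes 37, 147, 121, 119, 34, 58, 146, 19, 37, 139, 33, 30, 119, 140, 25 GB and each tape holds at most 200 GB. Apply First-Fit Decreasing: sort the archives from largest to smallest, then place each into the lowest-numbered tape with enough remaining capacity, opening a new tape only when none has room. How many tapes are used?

7 tapes

Sorted descending: 147, 146, 140, 139, 121, 119, 119, 58, 37, 37, 34, 33, 30, 25, 19.
147 GB → tape 1 (remaining 53 GB)
146 GB → tape 2 (remaining 54 GB)
140 GB → tape 3 (remaining 60 GB)
139 GB → tape 4 (remaining 61 GB)
121 GB → tape 5 (remaining 79 GB)
119 GB → tape 6 (remaining 81 GB)
119 GB → tape 7 (remaining 81 GB)
58 GB → tape 3 (remaining 2 GB)
37 GB → tape 1 (remaining 16 GB)
37 GB → tape 2 (remaining 17 GB)
34 GB → tape 4 (remaining 27 GB)
33 GB → tape 5 (remaining 46 GB)
30 GB → tape 5 (remaining 16 GB)
25 GB → tape 4 (remaining 2 GB)
19 GB → tape 6 (remaining 62 GB)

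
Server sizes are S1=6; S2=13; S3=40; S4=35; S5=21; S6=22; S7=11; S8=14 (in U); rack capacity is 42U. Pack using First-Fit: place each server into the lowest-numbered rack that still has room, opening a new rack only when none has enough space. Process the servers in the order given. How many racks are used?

rack 1: place S1 (6U), 36U left
rack 1: place S2 (13U), 23U left
rack 2: place S3 (40U), 2U left
rack 3: place S4 (35U), 7U left
rack 1: place S5 (21U), 2U left
rack 4: place S6 (22U), 20U left
rack 4: place S7 (11U), 9U left
rack 5: place S8 (14U), 28U left
Final racks: [6,13,21] [40] [35] [22,11] [14].

5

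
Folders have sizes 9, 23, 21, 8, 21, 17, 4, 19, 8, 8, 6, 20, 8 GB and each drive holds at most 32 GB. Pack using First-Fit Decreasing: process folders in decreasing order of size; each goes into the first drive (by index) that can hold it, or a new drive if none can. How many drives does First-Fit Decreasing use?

Sorted descending: 23, 21, 21, 20, 19, 17, 9, 8, 8, 8, 8, 6, 4.
drive 1: place 23 GB, 9 GB left
drive 2: place 21 GB, 11 GB left
drive 3: place 21 GB, 11 GB left
drive 4: place 20 GB, 12 GB left
drive 5: place 19 GB, 13 GB left
drive 6: place 17 GB, 15 GB left
drive 1: place 9 GB, 0 GB left
drive 2: place 8 GB, 3 GB left
drive 3: place 8 GB, 3 GB left
drive 4: place 8 GB, 4 GB left
drive 5: place 8 GB, 5 GB left
drive 6: place 6 GB, 9 GB left
drive 4: place 4 GB, 0 GB left
Final drives: [23,9] [21,8] [21,8] [20,8,4] [19,8] [17,6].

6 drives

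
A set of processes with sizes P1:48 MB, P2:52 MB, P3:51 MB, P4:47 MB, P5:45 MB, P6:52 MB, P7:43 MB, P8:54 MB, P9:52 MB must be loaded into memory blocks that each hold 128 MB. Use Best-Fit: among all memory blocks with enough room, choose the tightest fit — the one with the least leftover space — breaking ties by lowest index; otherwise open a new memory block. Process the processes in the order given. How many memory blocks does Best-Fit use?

5 memory blocks

memory block 1: place P1 (48 MB), 80 MB left
memory block 1: place P2 (52 MB), 28 MB left
memory block 2: place P3 (51 MB), 77 MB left
memory block 2: place P4 (47 MB), 30 MB left
memory block 3: place P5 (45 MB), 83 MB left
memory block 3: place P6 (52 MB), 31 MB left
memory block 4: place P7 (43 MB), 85 MB left
memory block 4: place P8 (54 MB), 31 MB left
memory block 5: place P9 (52 MB), 76 MB left
Final memory blocks: [48,52] [51,47] [45,52] [43,54] [52].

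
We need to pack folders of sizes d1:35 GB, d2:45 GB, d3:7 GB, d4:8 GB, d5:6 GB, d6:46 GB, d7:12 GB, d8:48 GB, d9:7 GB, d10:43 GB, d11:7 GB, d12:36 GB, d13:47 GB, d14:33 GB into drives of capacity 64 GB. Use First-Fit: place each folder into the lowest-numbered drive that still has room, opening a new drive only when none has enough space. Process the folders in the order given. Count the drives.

drive 1: place d1 (35 GB), 29 GB left
drive 2: place d2 (45 GB), 19 GB left
drive 1: place d3 (7 GB), 22 GB left
drive 1: place d4 (8 GB), 14 GB left
drive 1: place d5 (6 GB), 8 GB left
drive 3: place d6 (46 GB), 18 GB left
drive 2: place d7 (12 GB), 7 GB left
drive 4: place d8 (48 GB), 16 GB left
drive 1: place d9 (7 GB), 1 GB left
drive 5: place d10 (43 GB), 21 GB left
drive 2: place d11 (7 GB), 0 GB left
drive 6: place d12 (36 GB), 28 GB left
drive 7: place d13 (47 GB), 17 GB left
drive 8: place d14 (33 GB), 31 GB left

8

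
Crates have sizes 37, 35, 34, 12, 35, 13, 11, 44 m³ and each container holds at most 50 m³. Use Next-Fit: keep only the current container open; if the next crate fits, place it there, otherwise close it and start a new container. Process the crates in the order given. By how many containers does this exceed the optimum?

1

Next-Fit: [37] [35] [34,12] [35,13] [11] [44] → 6 containers.
Total size 221 m³; any packing needs at least ⌈221/50⌉ = 5 containers.
An optimal packing achieves that bound: [44] [37,13] [35,12] [35,11] [34] → 5 containers.
Excess: 6 − 5 = 1.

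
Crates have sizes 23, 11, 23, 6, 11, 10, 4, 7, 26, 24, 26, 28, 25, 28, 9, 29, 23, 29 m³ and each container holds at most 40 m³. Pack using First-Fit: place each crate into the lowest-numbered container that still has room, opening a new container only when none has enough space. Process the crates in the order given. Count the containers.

12

Put 23 m³ in container 1; 17 m³ remain.
Put 11 m³ in container 1; 6 m³ remain.
Put 23 m³ in container 2; 17 m³ remain.
Put 6 m³ in container 1; 0 m³ remain.
Put 11 m³ in container 2; 6 m³ remain.
Put 10 m³ in container 3; 30 m³ remain.
Put 4 m³ in container 2; 2 m³ remain.
Put 7 m³ in container 3; 23 m³ remain.
Put 26 m³ in container 4; 14 m³ remain.
Put 24 m³ in container 5; 16 m³ remain.
Put 26 m³ in container 6; 14 m³ remain.
Put 28 m³ in container 7; 12 m³ remain.
Put 25 m³ in container 8; 15 m³ remain.
Put 28 m³ in container 9; 12 m³ remain.
Put 9 m³ in container 3; 14 m³ remain.
Put 29 m³ in container 10; 11 m³ remain.
Put 23 m³ in container 11; 17 m³ remain.
Put 29 m³ in container 12; 11 m³ remain.
Final containers: [23,11,6] [23,11,4] [10,7,9] [26] [24] [26] [28] [25] [28] [29] [23] [29].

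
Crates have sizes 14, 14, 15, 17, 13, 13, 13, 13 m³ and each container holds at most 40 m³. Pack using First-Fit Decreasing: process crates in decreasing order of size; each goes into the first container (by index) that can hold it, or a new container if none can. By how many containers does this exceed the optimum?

1

First-Fit Decreasing: [17,15] [14,14] [13,13,13] [13] → 4 containers.
Total size 112 m³; any packing needs at least ⌈112/40⌉ = 3 containers.
An optimal packing achieves that bound: [17,15] [14,13,13] [14,13,13] → 3 containers.
Excess: 4 − 3 = 1.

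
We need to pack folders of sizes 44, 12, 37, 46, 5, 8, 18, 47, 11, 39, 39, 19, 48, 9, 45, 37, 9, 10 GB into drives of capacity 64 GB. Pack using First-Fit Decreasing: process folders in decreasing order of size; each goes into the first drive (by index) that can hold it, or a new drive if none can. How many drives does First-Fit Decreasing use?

Sorted descending: 48, 47, 46, 45, 44, 39, 39, 37, 37, 19, 18, 12, 11, 10, 9, 9, 8, 5.
48 GB → drive 1 (remaining 16 GB)
47 GB → drive 2 (remaining 17 GB)
46 GB → drive 3 (remaining 18 GB)
45 GB → drive 4 (remaining 19 GB)
44 GB → drive 5 (remaining 20 GB)
39 GB → drive 6 (remaining 25 GB)
39 GB → drive 7 (remaining 25 GB)
37 GB → drive 8 (remaining 27 GB)
37 GB → drive 9 (remaining 27 GB)
19 GB → drive 4 (remaining 0 GB)
18 GB → drive 3 (remaining 0 GB)
12 GB → drive 1 (remaining 4 GB)
11 GB → drive 2 (remaining 6 GB)
10 GB → drive 5 (remaining 10 GB)
9 GB → drive 5 (remaining 1 GB)
9 GB → drive 6 (remaining 16 GB)
8 GB → drive 6 (remaining 8 GB)
5 GB → drive 2 (remaining 1 GB)
Final drives: [48,12] [47,11,5] [46,18] [45,19] [44,10,9] [39,9,8] [39] [37] [37].

9 drives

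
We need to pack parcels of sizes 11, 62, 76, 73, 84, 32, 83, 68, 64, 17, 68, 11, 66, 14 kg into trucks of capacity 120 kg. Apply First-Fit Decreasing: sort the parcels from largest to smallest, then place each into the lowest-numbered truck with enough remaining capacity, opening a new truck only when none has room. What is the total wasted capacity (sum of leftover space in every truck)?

351

Sorted descending: 84, 83, 76, 73, 68, 68, 66, 64, 62, 32, 17, 14, 11, 11.
Put 84 kg in truck 1; 36 kg remain.
Put 83 kg in truck 2; 37 kg remain.
Put 76 kg in truck 3; 44 kg remain.
Put 73 kg in truck 4; 47 kg remain.
Put 68 kg in truck 5; 52 kg remain.
Put 68 kg in truck 6; 52 kg remain.
Put 66 kg in truck 7; 54 kg remain.
Put 64 kg in truck 8; 56 kg remain.
Put 62 kg in truck 9; 58 kg remain.
Put 32 kg in truck 1; 4 kg remain.
Put 17 kg in truck 2; 20 kg remain.
Put 14 kg in truck 2; 6 kg remain.
Put 11 kg in truck 3; 33 kg remain.
Put 11 kg in truck 3; 22 kg remain.
9 trucks × 120 kg = 1080 kg; used 729 kg; unused 351 kg.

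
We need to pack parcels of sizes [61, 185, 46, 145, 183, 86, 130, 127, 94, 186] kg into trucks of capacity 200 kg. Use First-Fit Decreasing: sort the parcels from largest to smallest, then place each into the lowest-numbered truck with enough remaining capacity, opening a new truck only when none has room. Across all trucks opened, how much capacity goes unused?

Sorted descending: 186, 185, 183, 145, 130, 127, 94, 86, 61, 46.
186 kg → truck 1 (remaining 14 kg)
185 kg → truck 2 (remaining 15 kg)
183 kg → truck 3 (remaining 17 kg)
145 kg → truck 4 (remaining 55 kg)
130 kg → truck 5 (remaining 70 kg)
127 kg → truck 6 (remaining 73 kg)
94 kg → truck 7 (remaining 106 kg)
86 kg → truck 7 (remaining 20 kg)
61 kg → truck 5 (remaining 9 kg)
46 kg → truck 4 (remaining 9 kg)
7 trucks × 200 kg = 1400 kg; used 1243 kg; unused 157 kg.

157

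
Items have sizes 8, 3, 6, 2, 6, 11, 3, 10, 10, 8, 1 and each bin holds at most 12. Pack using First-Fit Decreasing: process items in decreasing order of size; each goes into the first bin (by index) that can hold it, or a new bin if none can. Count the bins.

6 bins

Sorted descending: 11, 10, 10, 8, 8, 6, 6, 3, 3, 2, 1.
11 → bin 1 (remaining 1)
10 → bin 2 (remaining 2)
10 → bin 3 (remaining 2)
8 → bin 4 (remaining 4)
8 → bin 5 (remaining 4)
6 → bin 6 (remaining 6)
6 → bin 6 (remaining 0)
3 → bin 4 (remaining 1)
3 → bin 5 (remaining 1)
2 → bin 2 (remaining 0)
1 → bin 1 (remaining 0)
Final bins: [11,1] [10,2] [10] [8,3] [8,3] [6,6].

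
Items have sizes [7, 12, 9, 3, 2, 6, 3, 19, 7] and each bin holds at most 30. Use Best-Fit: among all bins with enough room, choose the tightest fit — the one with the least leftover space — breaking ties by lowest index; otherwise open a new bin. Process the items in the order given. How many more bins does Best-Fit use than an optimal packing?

Best-Fit: [7,12,9,2] [3,6,3] [19,7] → 3 bins.
Total size 68; any packing needs at least ⌈68/30⌉ = 3 bins.
So 3 is already optimal.

0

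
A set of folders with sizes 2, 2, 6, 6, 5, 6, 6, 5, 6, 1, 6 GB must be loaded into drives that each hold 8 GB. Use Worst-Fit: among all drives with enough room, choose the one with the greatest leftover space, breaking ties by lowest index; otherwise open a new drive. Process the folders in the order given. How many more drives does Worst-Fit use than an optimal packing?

1

Worst-Fit: [2,2,1] [6] [6] [5] [6] [6] [5] [6] [6] → 9 drives.
8 folders exceed 4 GB (half the capacity), and no two of those can share a drive, so at least 8 drives are needed.
An optimal packing achieves that bound: [6,2] [6,2] [6,1] [6] [6] [6] [5] [5] → 8 drives.
Excess: 9 − 8 = 1.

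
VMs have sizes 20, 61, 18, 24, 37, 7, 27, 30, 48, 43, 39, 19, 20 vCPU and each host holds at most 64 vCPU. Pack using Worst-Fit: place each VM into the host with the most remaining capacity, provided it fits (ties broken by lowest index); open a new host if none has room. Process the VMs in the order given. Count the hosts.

host 1: place 20 vCPU, 44 vCPU left
host 2: place 61 vCPU, 3 vCPU left
host 1: place 18 vCPU, 26 vCPU left
host 1: place 24 vCPU, 2 vCPU left
host 3: place 37 vCPU, 27 vCPU left
host 3: place 7 vCPU, 20 vCPU left
host 4: place 27 vCPU, 37 vCPU left
host 4: place 30 vCPU, 7 vCPU left
host 5: place 48 vCPU, 16 vCPU left
host 6: place 43 vCPU, 21 vCPU left
host 7: place 39 vCPU, 25 vCPU left
host 7: place 19 vCPU, 6 vCPU left
host 6: place 20 vCPU, 1 vCPU left

7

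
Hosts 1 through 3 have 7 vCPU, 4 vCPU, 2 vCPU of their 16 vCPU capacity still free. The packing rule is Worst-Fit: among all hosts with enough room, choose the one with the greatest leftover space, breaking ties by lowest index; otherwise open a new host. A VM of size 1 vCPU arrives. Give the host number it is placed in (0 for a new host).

1

Hosts with room: host 1 (7 vCPU), host 2 (4 vCPU), host 3 (2 vCPU).
Most room is host 1 with 7 vCPU free.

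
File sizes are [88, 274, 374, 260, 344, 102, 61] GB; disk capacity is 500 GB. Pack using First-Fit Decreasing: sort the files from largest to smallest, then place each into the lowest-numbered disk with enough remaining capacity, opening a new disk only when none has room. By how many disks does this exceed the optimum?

First-Fit Decreasing: [374,102] [344,88,61] [274] [260] → 4 disks.
Total size 1503 GB; any packing needs at least ⌈1503/500⌉ = 4 disks.
So 4 is already optimal.

0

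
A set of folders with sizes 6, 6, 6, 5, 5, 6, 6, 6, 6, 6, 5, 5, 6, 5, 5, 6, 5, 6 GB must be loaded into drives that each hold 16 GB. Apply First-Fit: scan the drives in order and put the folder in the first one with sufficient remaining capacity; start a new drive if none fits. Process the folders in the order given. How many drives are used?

8

Put 6 GB in drive 1; 10 GB remain.
Put 6 GB in drive 1; 4 GB remain.
Put 6 GB in drive 2; 10 GB remain.
Put 5 GB in drive 2; 5 GB remain.
Put 5 GB in drive 2; 0 GB remain.
Put 6 GB in drive 3; 10 GB remain.
Put 6 GB in drive 3; 4 GB remain.
Put 6 GB in drive 4; 10 GB remain.
Put 6 GB in drive 4; 4 GB remain.
Put 6 GB in drive 5; 10 GB remain.
Put 5 GB in drive 5; 5 GB remain.
Put 5 GB in drive 5; 0 GB remain.
Put 6 GB in drive 6; 10 GB remain.
Put 5 GB in drive 6; 5 GB remain.
Put 5 GB in drive 6; 0 GB remain.
Put 6 GB in drive 7; 10 GB remain.
Put 5 GB in drive 7; 5 GB remain.
Put 6 GB in drive 8; 10 GB remain.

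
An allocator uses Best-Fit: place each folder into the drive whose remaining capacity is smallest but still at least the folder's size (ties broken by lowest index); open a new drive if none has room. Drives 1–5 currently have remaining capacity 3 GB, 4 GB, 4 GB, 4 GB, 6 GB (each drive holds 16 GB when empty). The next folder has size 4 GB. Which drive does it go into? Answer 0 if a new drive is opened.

Drives with room: drive 2 (4 GB), drive 3 (4 GB), drive 4 (4 GB), drive 5 (6 GB).
Tightest fit is drive 2 with 4 GB free.

2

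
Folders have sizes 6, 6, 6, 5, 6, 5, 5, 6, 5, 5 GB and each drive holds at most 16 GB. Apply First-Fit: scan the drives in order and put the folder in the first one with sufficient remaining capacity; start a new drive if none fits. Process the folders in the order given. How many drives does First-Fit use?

Put 6 GB in drive 1; 10 GB remain.
Put 6 GB in drive 1; 4 GB remain.
Put 6 GB in drive 2; 10 GB remain.
Put 5 GB in drive 2; 5 GB remain.
Put 6 GB in drive 3; 10 GB remain.
Put 5 GB in drive 2; 0 GB remain.
Put 5 GB in drive 3; 5 GB remain.
Put 6 GB in drive 4; 10 GB remain.
Put 5 GB in drive 3; 0 GB remain.
Put 5 GB in drive 4; 5 GB remain.

4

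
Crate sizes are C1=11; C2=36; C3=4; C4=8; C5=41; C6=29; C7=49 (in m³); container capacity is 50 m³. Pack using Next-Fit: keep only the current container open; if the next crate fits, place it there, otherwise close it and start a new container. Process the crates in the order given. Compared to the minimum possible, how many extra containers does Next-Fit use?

Next-Fit: [11,36] [4,8] [41] [29] [49] → 5 containers.
Total size 178 m³; any packing needs at least ⌈178/50⌉ = 4 containers.
An optimal packing achieves that bound: [49] [41,8] [36,11] [29,4] → 4 containers.
Excess: 5 − 4 = 1.

1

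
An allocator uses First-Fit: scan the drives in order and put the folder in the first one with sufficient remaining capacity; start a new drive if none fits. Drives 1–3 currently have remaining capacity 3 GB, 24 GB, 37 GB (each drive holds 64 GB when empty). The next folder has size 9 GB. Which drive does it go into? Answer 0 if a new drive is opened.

2

Drives with room: drive 2 (24 GB), drive 3 (37 GB).
The first with room is drive 2.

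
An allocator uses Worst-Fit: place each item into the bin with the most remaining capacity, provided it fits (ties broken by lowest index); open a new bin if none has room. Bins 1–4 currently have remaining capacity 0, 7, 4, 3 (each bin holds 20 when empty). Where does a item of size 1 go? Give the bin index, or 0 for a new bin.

Bins with room: bin 2 (7), bin 3 (4), bin 4 (3).
Most room is bin 2 with 7 free.

2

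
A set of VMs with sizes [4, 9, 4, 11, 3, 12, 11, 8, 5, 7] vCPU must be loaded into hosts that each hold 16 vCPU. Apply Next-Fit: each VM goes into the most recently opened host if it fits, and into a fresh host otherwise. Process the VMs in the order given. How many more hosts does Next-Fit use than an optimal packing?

1

Next-Fit: [4,9] [4,11] [3,12] [11] [8,5] [7] → 6 hosts.
Total size 74 vCPU; any packing needs at least ⌈74/16⌉ = 5 hosts.
An optimal packing achieves that bound: [12,4] [11,5] [11,4] [9,7] [8,3] → 5 hosts.
Excess: 6 − 5 = 1.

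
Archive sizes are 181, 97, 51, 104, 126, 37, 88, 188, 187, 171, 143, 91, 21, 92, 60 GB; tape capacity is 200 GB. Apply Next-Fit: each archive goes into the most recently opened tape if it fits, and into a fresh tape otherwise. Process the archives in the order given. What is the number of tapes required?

tape 1: place 181 GB, 19 GB left
tape 2: place 97 GB, 103 GB left
tape 2: place 51 GB, 52 GB left
tape 3: place 104 GB, 96 GB left
tape 4: place 126 GB, 74 GB left
tape 4: place 37 GB, 37 GB left
tape 5: place 88 GB, 112 GB left
tape 6: place 188 GB, 12 GB left
tape 7: place 187 GB, 13 GB left
tape 8: place 171 GB, 29 GB left
tape 9: place 143 GB, 57 GB left
tape 10: place 91 GB, 109 GB left
tape 10: place 21 GB, 88 GB left
tape 11: place 92 GB, 108 GB left
tape 11: place 60 GB, 48 GB left
Final tapes: [181] [97,51] [104] [126,37] [88] [188] [187] [171] [143] [91,21] [92,60].

11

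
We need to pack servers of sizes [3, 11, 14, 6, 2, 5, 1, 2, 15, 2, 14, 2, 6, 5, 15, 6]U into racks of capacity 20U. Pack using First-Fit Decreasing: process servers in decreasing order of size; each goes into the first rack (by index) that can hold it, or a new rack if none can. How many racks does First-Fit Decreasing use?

Sorted descending: 15, 15, 14, 14, 11, 6, 6, 6, 5, 5, 3, 2, 2, 2, 2, 1.
Put 15U in rack 1; 5U remain.
Put 15U in rack 2; 5U remain.
Put 14U in rack 3; 6U remain.
Put 14U in rack 4; 6U remain.
Put 11U in rack 5; 9U remain.
Put 6U in rack 3; 0U remain.
Put 6U in rack 4; 0U remain.
Put 6U in rack 5; 3U remain.
Put 5U in rack 1; 0U remain.
Put 5U in rack 2; 0U remain.
Put 3U in rack 5; 0U remain.
Put 2U in rack 6; 18U remain.
Put 2U in rack 6; 16U remain.
Put 2U in rack 6; 14U remain.
Put 2U in rack 6; 12U remain.
Put 1U in rack 6; 11U remain.

6 racks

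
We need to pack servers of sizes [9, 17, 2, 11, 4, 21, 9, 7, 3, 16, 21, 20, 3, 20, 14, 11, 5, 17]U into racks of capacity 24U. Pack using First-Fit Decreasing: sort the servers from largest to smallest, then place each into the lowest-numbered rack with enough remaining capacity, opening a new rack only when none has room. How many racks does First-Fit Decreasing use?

Sorted descending: 21, 21, 20, 20, 17, 17, 16, 14, 11, 11, 9, 9, 7, 5, 4, 3, 3, 2.
21U → rack 1 (remaining 3U)
21U → rack 2 (remaining 3U)
20U → rack 3 (remaining 4U)
20U → rack 4 (remaining 4U)
17U → rack 5 (remaining 7U)
17U → rack 6 (remaining 7U)
16U → rack 7 (remaining 8U)
14U → rack 8 (remaining 10U)
11U → rack 9 (remaining 13U)
11U → rack 9 (remaining 2U)
9U → rack 8 (remaining 1U)
9U → rack 10 (remaining 15U)
7U → rack 5 (remaining 0U)
5U → rack 6 (remaining 2U)
4U → rack 3 (remaining 0U)
3U → rack 1 (remaining 0U)
3U → rack 2 (remaining 0U)
2U → rack 4 (remaining 2U)
Final racks: [21,3] [21,3] [20,4] [20,2] [17,7] [17,5] [16] [14,9] [11,11] [9].

10 racks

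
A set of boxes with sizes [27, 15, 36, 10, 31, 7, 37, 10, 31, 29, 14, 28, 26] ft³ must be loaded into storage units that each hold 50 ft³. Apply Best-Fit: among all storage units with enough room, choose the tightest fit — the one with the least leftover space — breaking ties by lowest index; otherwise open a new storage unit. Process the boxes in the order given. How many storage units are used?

Put 27 ft³ in storage unit 1; 23 ft³ remain.
Put 15 ft³ in storage unit 1; 8 ft³ remain.
Put 36 ft³ in storage unit 2; 14 ft³ remain.
Put 10 ft³ in storage unit 2; 4 ft³ remain.
Put 31 ft³ in storage unit 3; 19 ft³ remain.
Put 7 ft³ in storage unit 1; 1 ft³ remain.
Put 37 ft³ in storage unit 4; 13 ft³ remain.
Put 10 ft³ in storage unit 4; 3 ft³ remain.
Put 31 ft³ in storage unit 5; 19 ft³ remain.
Put 29 ft³ in storage unit 6; 21 ft³ remain.
Put 14 ft³ in storage unit 3; 5 ft³ remain.
Put 28 ft³ in storage unit 7; 22 ft³ remain.
Put 26 ft³ in storage unit 8; 24 ft³ remain.
Final storage units: [27,15,7] [36,10] [31,14] [37,10] [31] [29] [28] [26].

8 storage units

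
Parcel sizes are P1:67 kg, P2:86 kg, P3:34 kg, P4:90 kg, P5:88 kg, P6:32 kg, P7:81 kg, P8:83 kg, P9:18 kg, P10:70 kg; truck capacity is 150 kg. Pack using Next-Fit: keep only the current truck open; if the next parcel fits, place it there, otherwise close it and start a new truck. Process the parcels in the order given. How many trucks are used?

7

P1 (67 kg) → truck 1 (remaining 83 kg)
P2 (86 kg) → truck 2 (remaining 64 kg)
P3 (34 kg) → truck 2 (remaining 30 kg)
P4 (90 kg) → truck 3 (remaining 60 kg)
P5 (88 kg) → truck 4 (remaining 62 kg)
P6 (32 kg) → truck 4 (remaining 30 kg)
P7 (81 kg) → truck 5 (remaining 69 kg)
P8 (83 kg) → truck 6 (remaining 67 kg)
P9 (18 kg) → truck 6 (remaining 49 kg)
P10 (70 kg) → truck 7 (remaining 80 kg)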